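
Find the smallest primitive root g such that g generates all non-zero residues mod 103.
g = 5. Powers: [5, 25, 22, 7, 35, 72, 51, 49, 39, ...] generates all 102 non-zero residues.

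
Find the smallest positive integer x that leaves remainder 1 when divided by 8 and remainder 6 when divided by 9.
M = 8 × 9 = 72. M₁ = 9, y₁ ≡ 1 mod 8. M₂ = 8, y₂ ≡ 8 mod 9. x = 1×9×1 + 6×8×8 ≡ 33 mod 72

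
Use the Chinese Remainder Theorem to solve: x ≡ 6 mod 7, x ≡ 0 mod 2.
M = 7 × 2 = 14. M₁ = 2, y₁ ≡ 4 mod 7. M₂ = 7, y₂ ≡ 1 mod 2. x = 6×2×4 + 0×7×1 ≡ 6 mod 14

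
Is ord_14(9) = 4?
Powers of 9 mod 14: 9^1≡9, 9^2≡11, 9^3≡1. Already 9^3≡1, so the order is 3 < 4. No, the actual order is 3.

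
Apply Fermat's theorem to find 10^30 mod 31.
By Fermat's Little Theorem, 10^{30} ≡ 1 mod 31 since 31 is prime and gcd(10, 31) = 1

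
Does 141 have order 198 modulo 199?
141^{18} ≡ 1 (mod 199) and 18 < 198, so ord_199(141) = 18 ≠ 198 and 141 is not a primitive root.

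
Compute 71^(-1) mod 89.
Since 89 is prime, by Fermat 71^(-1) ≡ 71^{87} ≡ 84 mod 89. Verify: 71 × 84 = 5964 ≡ 1 mod 89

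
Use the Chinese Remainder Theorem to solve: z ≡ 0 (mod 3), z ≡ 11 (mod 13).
M = 3 × 13 = 39. M₁ = 13, y₁ ≡ 1 (mod 3). M₂ = 3, y₂ ≡ 9 (mod 13). z = 0×13×1 + 11×3×9 ≡ 24 (mod 39)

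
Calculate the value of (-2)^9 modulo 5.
Using Fermat: (-2)^{4} ≡ 1 (mod 5). 9 ≡ 1 (mod 4). So (-2)^{9} ≡ (-2)^{1} ≡ 3 (mod 5)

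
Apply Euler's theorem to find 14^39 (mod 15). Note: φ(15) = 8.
By Euler: 14^{8} ≡ 1 (mod 15) since gcd(14, 15) = 1. 39 = 4×8 + 7. So 14^{39} ≡ 14^{7} ≡ 14 (mod 15)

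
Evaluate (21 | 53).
(21/53) = 21^{26} mod 53 = -1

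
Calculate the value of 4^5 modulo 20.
By repeated squaring mod 20: 4^{1}≡4, 4^{2}≡16, 4^{4}≡16. Then 4^{5} = 4^{4+1} ≡ 16 × 4 ≡ 4 mod 20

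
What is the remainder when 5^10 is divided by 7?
Using Fermat: 5^{6} ≡ 1 (mod 7). 10 ≡ 4 (mod 6). So 5^{10} ≡ 5^{4} ≡ 2 (mod 7)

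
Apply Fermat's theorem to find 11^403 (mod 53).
By Fermat: 11^{52} ≡ 1 (mod 53). 403 ≡ 39 (mod 52). So 11^{403} ≡ 11^{39} ≡ 52 (mod 53)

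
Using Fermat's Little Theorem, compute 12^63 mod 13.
By Fermat: 12^{12} ≡ 1 mod 13. 63 = 5×12 + 3. So 12^{63} ≡ 12^{3} ≡ 12 mod 13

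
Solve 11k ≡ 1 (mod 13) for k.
Since 13 is prime, by Fermat 11^(-1) ≡ 11^{11} ≡ 6 (mod 13). Verify: 11 × 6 = 66 ≡ 1 (mod 13)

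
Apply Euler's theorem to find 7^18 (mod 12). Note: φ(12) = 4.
By Euler: 7^{4} ≡ 1 (mod 12) since gcd(7, 12) = 1. 18 = 4×4 + 2. So 7^{18} ≡ 7^{2} ≡ 1 (mod 12)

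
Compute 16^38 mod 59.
By repeated squaring mod 59: 16^{1}≡16, 16^{2}≡20, 16^{4}≡46, 16^{8}≡51, 16^{16}≡5, 16^{32}≡25. Then 16^{38} = 16^{32+4+2} ≡ 25 × 46 × 20 ≡ 49 mod 59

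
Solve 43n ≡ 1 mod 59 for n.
Since 59 is prime, by Fermat 43^(-1) ≡ 43^{57} ≡ 11 mod 59. Verify: 43 × 11 = 473 ≡ 1 mod 59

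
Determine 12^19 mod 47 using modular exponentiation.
By repeated squaring (mod 47): 12^{1}≡12, 12^{2}≡3, 12^{4}≡9, 12^{8}≡34, 12^{16}≡28. Then 12^{19} = 12^{16+2+1} ≡ 28 × 3 × 12 ≡ 21 (mod 47)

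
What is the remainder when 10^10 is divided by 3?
Using Fermat: 10^{2} ≡ 1 (mod 3). 10 ≡ 0 (mod 2). So 10^{10} ≡ 10^{0} ≡ 1 (mod 3)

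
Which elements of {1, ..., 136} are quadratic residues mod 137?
Quadratic residues modulo 137: {1, 2, 4, 7, 8, 9, 11, 14, 15, 16, 17, 18, 19, 22, 25, 28, 30, 32, 34, 36, 37, 38, 39, 44, 49, 50, 56, 59, 60, 61, 63, 64, 65, 68, 69, 72, 73, 74, 76, 77, 78, 81, 87, 88, 93, 98, 99, 100, 101, 103, 105, 107, 109, 112, 115, 118, 119, 120, 121, 122, 123, 126, 128, 129, 130, 133, 135, 136}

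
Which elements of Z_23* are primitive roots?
There are φ(22) = 10 primitive roots mod 23: {5, 7, 10, 11, 14, 15, 17, 19, 20, 21}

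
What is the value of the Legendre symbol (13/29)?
(13/29) = 13^{14} mod 29 = 1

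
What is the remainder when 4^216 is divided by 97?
Using Fermat: 4^{96} ≡ 1 mod 97. 216 ≡ 24 mod 96. So 4^{216} ≡ 4^{24} ≡ 1 mod 97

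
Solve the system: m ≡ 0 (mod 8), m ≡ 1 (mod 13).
M = 8 × 13 = 104. M₁ = 13, y₁ ≡ 5 (mod 8). M₂ = 8, y₂ ≡ 5 (mod 13). m = 0×13×5 + 1×8×5 ≡ 40 (mod 104)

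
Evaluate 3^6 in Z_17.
By repeated squaring mod 17: 3^{1}≡3, 3^{2}≡9, 3^{4}≡13. Then 3^{6} = 3^{4+2} ≡ 13 × 9 ≡ 15 mod 17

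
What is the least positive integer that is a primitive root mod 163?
g = 2. Powers: [2, 4, 8, 16, 32, 64, 128, 93, 23, 46, ...] generates all 162 non-zero residues.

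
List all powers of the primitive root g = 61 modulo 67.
61^1, 61^2, ..., 61^{66} mod 67: [61, 36, 52, 23, 63, 24, 57, 60, 42, 16, 38, 40, 28, 33, 3, 49, 41, 22, 2, 55, 5, 37, 46, 59, 48, 47, 53, 17, 32, 9, 13, 56, 66, 6, 31, 15, 44, 4, 43, 10, 7, 25, 51, 29, 27, 39, 34, 64, 18, 26, 45, 65, 12, 62, 30, 21, 8, 19, 20, 14, 50, 35, 58, 54, 11, 1]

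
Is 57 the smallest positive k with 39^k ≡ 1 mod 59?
Powers of 39 mod 59: 39^1≡39, 39^2≡46, 39^3≡24, 39^4≡51, 39^5≡42, 39^6≡45, 39^7≡44, 39^8≡5, 39^9≡18, 39^10≡53, 39^11≡2, 39^12≡19, 39^13≡33, 39^14≡48, 39^15≡43, 39^16≡25, 39^17≡31, 39^18≡29, 39^19≡10, 39^20≡36, 39^21≡47, 39^22≡4, 39^23≡38, 39^24≡7, 39^25≡37, 39^26≡27, 39^27≡50, 39^28≡3, 39^29≡58, 39^30≡20, 39^31≡13, 39^32≡35, 39^33≡8, 39^34≡17, 39^35≡14, 39^36≡15, 39^37≡54, 39^38≡41, 39^39≡6, 39^40≡57, 39^41≡40, 39^42≡26, 39^43≡11, 39^44≡16, 39^45≡34, 39^46≡28, 39^47≡30, 39^48≡49, 39^49≡23, 39^50≡12, 39^51≡55, 39^52≡21, 39^53≡52, 39^54≡22, 39^55≡32, 39^56≡9, 39^57≡56, 39^58≡1. 39^57≡56≢1, so ord ≠ 57. No, the actual order is 58.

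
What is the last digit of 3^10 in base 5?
Using Fermat: 3^{4} ≡ 1 (mod 5). 10 ≡ 2 (mod 4). So 3^{10} ≡ 3^{2} ≡ 4 (mod 5)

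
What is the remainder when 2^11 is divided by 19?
By repeated squaring (mod 19): 2^{1}≡2, 2^{2}≡4, 2^{4}≡16, 2^{8}≡9. Then 2^{11} = 2^{8+2+1} ≡ 9 × 4 × 2 ≡ 15 (mod 19)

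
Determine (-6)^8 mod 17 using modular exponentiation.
By repeated squaring mod 17: (-6)^{1}≡11, (-6)^{2}≡2, (-6)^{4}≡4, (-6)^{8}≡16. So (-6)^{8} ≡ 16 mod 17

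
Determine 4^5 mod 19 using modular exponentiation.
By repeated squaring mod 19: 4^{1}≡4, 4^{2}≡16, 4^{4}≡9. Then 4^{5} = 4^{4+1} ≡ 9 × 4 ≡ 17 mod 19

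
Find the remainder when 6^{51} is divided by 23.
By Fermat: 6^{22} ≡ 1 (mod 23). 51 = 2×22 + 7. So 6^{51} ≡ 6^{7} ≡ 3 (mod 23)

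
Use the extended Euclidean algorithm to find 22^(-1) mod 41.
Extended GCD: 22(-13) + 41(7) = 1. So 22^(-1) ≡ -13 ≡ 28 (mod 41). Verify: 22 × 28 = 616 ≡ 1 (mod 41)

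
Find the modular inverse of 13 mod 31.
Since 31 is prime, by Fermat 13^(-1) ≡ 13^{29} ≡ 12 mod 31. Verify: 13 × 12 = 156 ≡ 1 mod 31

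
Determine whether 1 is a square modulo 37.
By Euler's criterion: 1^{18} ≡ 1 (mod 37). Since this equals 1, 1 is a QR.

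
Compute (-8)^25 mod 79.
By repeated squaring (mod 79): (-8)^{1}≡71, (-8)^{2}≡64, (-8)^{4}≡67, (-8)^{8}≡65, (-8)^{16}≡38. Then (-8)^{25} = (-8)^{16+8+1} ≡ 38 × 65 × 71 ≡ 69 (mod 79)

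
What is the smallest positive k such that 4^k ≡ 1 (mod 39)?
Powers of 4 mod 39: 4^1≡4, 4^2≡16, 4^3≡25, 4^4≡22, 4^5≡10, 4^6≡1. So the order of 4 is 6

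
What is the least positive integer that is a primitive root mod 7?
g = 3. For each prime q|6: 3^{3}≡6, 3^{2}≡2, none ≡ 1, so ord_7(3) = 6 and 3 is a primitive root.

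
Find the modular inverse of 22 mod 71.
Since 71 is prime, by Fermat 22^(-1) ≡ 22^{69} ≡ 42 mod 71. Verify: 22 × 42 = 924 ≡ 1 mod 71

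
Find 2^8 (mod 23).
By repeated squaring (mod 23): 2^{1}≡2, 2^{2}≡4, 2^{4}≡16, 2^{8}≡3. So 2^{8} ≡ 3 (mod 23)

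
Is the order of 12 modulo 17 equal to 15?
Powers of 12 mod 17: 12^1≡12, 12^2≡8, 12^3≡11, 12^4≡13, 12^5≡3, 12^6≡2, 12^7≡7, 12^8≡16, 12^9≡5, 12^10≡9, 12^11≡6, 12^12≡4, 12^13≡14, 12^14≡15, 12^15≡10, 12^16≡1. 12^15≡10≢1, so ord ≠ 15. No, the actual order is 16.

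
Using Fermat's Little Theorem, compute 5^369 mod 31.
By Fermat: 5^{30} ≡ 1 mod 31. 369 ≡ 9 mod 30. So 5^{369} ≡ 5^{9} ≡ 1 mod 31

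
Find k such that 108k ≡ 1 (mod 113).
Since 113 is prime, by Fermat 108^(-1) ≡ 108^{111} ≡ 45 (mod 113). Verify: 108 × 45 = 4860 ≡ 1 (mod 113)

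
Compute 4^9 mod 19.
By repeated squaring mod 19: 4^{1}≡4, 4^{2}≡16, 4^{4}≡9, 4^{8}≡5. Then 4^{9} = 4^{8+1} ≡ 5 × 4 ≡ 1 mod 19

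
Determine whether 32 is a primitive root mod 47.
32^{23} ≡ 1 mod 47 and 23 < 46, so ord_47(32) = 23 ≠ 46 and 32 is not a primitive root.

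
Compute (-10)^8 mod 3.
Using Fermat: (-10)^{2} ≡ 1 mod 3. 8 ≡ 0 mod 2. So (-10)^{8} ≡ (-10)^{0} ≡ 1 mod 3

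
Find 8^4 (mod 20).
8^{4} = 4096 ≡ 16 (mod 20)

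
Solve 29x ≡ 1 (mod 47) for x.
Since 47 is prime, by Fermat 29^(-1) ≡ 29^{45} ≡ 13 (mod 47). Verify: 29 × 13 = 377 ≡ 1 (mod 47)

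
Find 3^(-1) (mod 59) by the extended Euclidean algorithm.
Extended GCD: 3(20) + 59(-1) = 1. So 3^(-1) ≡ 20 (mod 59). Verify: 3 × 20 = 60 ≡ 1 (mod 59)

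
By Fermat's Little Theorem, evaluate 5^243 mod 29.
By Fermat: 5^{28} ≡ 1 mod 29. 243 ≡ 19 mod 28. So 5^{243} ≡ 5^{19} ≡ 22 mod 29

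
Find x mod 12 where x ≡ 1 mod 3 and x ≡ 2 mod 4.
M = 3 × 4 = 12. M₁ = 4, y₁ ≡ 1 mod 3. M₂ = 3, y₂ ≡ 3 mod 4. x = 1×4×1 + 2×3×3 ≡ 10 mod 12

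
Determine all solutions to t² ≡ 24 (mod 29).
The square roots of 24 mod 29 are 16 and 13. Verify: 16² = 256 ≡ 24 (mod 29)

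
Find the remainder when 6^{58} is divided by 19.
By Fermat: 6^{18} ≡ 1 (mod 19). 58 = 3×18 + 4. So 6^{58} ≡ 6^{4} ≡ 4 (mod 19)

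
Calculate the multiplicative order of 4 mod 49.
Powers of 4 mod 49: 4^1≡4, 4^2≡16, 4^3≡15, 4^4≡11, 4^5≡44, 4^6≡29, 4^7≡18, 4^8≡23, 4^9≡43, 4^10≡25, 4^11≡2, 4^12≡8, 4^13≡32, 4^14≡30, 4^15≡22, 4^16≡39, 4^17≡9, 4^18≡36, 4^19≡46, 4^20≡37, 4^21≡1. Order = 21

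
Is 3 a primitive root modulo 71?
3^{35} ≡ 1 mod 71 and 35 < 70, so ord_71(3) = 35 ≠ 70 and 3 is not a primitive root.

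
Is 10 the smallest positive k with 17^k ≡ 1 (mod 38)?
Powers of 17 mod 38: 17^1≡17, 17^2≡23, 17^3≡11, 17^4≡35, 17^5≡25, 17^6≡7, 17^7≡5, 17^8≡9, 17^9≡1. Already 17^9≡1, so the order is 9 < 10. No, the actual order is 9.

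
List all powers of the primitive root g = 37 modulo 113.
37^1, 37^2, ..., 37^{112} mod 113: [37, 13, 29, 56, 38, 50, 42, 85, 94, 88, 92, 14, 66, 69, 67, 106, 80, 22, 23, 60, 73, 102, 45, 83, 20, 62, 34, 15, 103, 82, 96, 49, 5, 72, 65, 32, 54, 77, 24, 97, 86, 18, 101, 8, 70, 104, 6, 109, 78, 61, 110, 2, 74, 26, 58, 112, 76, 100, 84, 57, 75, 63, 71, 28, 19, 25, 21, 99, 47, 44, 46, 7, 33, 91, 90, 53, 40, 11, 68, 30, 93, 51, 79, 98, 10, 31, 17, 64, 108, 41, 48, 81, 59, 36, 89, 16, 27, 95, 12, 105, 43, 9, 107, 4, 35, 52, 3, 111, 39, 87, 55, 1]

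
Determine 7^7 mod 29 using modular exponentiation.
By repeated squaring (mod 29): 7^{1}≡7, 7^{2}≡20, 7^{4}≡23. Then 7^{7} = 7^{4+2+1} ≡ 23 × 20 × 7 ≡ 1 (mod 29)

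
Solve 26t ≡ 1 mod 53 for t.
Since 53 is prime, by Fermat 26^(-1) ≡ 26^{51} ≡ 51 mod 53. Verify: 26 × 51 = 1326 ≡ 1 mod 53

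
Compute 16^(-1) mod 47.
Since 47 is prime, by Fermat 16^(-1) ≡ 16^{45} ≡ 3 mod 47. Verify: 16 × 3 = 48 ≡ 1 mod 47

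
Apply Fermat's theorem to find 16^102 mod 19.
By Fermat: 16^{18} ≡ 1 mod 19. 102 = 5×18 + 12. So 16^{102} ≡ 16^{12} ≡ 11 mod 19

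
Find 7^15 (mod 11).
Using Fermat: 7^{10} ≡ 1 (mod 11). 15 ≡ 5 (mod 10). So 7^{15} ≡ 7^{5} ≡ 10 (mod 11)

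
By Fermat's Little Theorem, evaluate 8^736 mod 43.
By Fermat: 8^{42} ≡ 1 (mod 43). 736 ≡ 22 (mod 42). So 8^{736} ≡ 8^{22} ≡ 35 (mod 43)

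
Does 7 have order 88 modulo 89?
ord_89(7) divides 88. For each prime q|88: 7^{44}≡88, 7^{8}≡4, none ≡ 1. So 7 has order 88 and is a primitive root mod 89.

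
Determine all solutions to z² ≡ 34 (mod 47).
The square roots of 34 mod 47 are 9 and 38. Verify: 9² = 81 ≡ 34 (mod 47)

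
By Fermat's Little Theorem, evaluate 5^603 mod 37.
By Fermat: 5^{36} ≡ 1 mod 37. 603 ≡ 27 mod 36. So 5^{603} ≡ 5^{27} ≡ 31 mod 37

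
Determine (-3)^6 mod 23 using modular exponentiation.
By repeated squaring mod 23: (-3)^{1}≡20, (-3)^{2}≡9, (-3)^{4}≡12. Then (-3)^{6} = (-3)^{4+2} ≡ 12 × 9 ≡ 16 mod 23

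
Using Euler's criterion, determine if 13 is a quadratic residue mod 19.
By Euler's criterion: 13^{9} ≡ 18 mod 19. Since this equals -1 (≡ 18), 13 is not a QR.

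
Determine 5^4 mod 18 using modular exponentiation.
5^{4} = 625 ≡ 13 mod 18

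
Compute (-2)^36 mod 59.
By repeated squaring mod 59: (-2)^{1}≡57, (-2)^{2}≡4, (-2)^{4}≡16, (-2)^{8}≡20, (-2)^{16}≡46, (-2)^{32}≡51. Then (-2)^{36} = (-2)^{32+4} ≡ 51 × 16 ≡ 49 mod 59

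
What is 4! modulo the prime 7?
(6)! = (4)! × (5) × (6) ≡ -1 (mod 7). So (4)! ≡ -1 × [(6)(5)]^(-1) ≡ 3 (mod 7)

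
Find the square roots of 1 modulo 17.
The square roots of 1 mod 17 are 1 and 16. Verify: 1² = 1 ≡ 1 mod 17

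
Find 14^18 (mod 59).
By repeated squaring (mod 59): 14^{1}≡14, 14^{2}≡19, 14^{4}≡7, 14^{8}≡49, 14^{16}≡41. Then 14^{18} = 14^{16+2} ≡ 41 × 19 ≡ 12 (mod 59)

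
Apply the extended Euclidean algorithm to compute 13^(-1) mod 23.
Extended GCD: 13(-7) + 23(4) = 1. So 13^(-1) ≡ -7 ≡ 16 mod 23. Verify: 13 × 16 = 208 ≡ 1 mod 23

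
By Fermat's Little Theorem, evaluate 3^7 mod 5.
By Fermat: 3^{4} ≡ 1 (mod 5). So 3^{7} = 3^{4} · 3^{3} ≡ 3^{3} ≡ 2 (mod 5)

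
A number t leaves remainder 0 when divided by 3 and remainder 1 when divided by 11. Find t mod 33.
M = 3 × 11 = 33. M₁ = 11, y₁ ≡ 2 mod 3. M₂ = 3, y₂ ≡ 4 mod 11. t = 0×11×2 + 1×3×4 ≡ 12 mod 33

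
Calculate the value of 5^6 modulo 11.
By repeated squaring (mod 11): 5^{1}≡5, 5^{2}≡3, 5^{4}≡9. Then 5^{6} = 5^{4+2} ≡ 9 × 3 ≡ 5 (mod 11)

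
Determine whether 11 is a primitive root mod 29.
ord_29(11) divides 28. For each prime q|28: 11^{14}≡28, 11^{4}≡25, none ≡ 1. So 11 has order 28 and is a primitive root mod 29.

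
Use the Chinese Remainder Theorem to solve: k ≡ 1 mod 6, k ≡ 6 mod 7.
M = 6 × 7 = 42. M₁ = 7, y₁ ≡ 1 mod 6. M₂ = 6, y₂ ≡ 6 mod 7. k = 1×7×1 + 6×6×6 ≡ 13 mod 42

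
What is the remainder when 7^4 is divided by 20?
7^{4} = 2401 ≡ 1 mod 20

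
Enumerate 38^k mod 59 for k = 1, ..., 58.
38^1, 38^2, ..., 38^{58} mod 59: [38, 28, 2, 17, 56, 4, 34, 53, 8, 9, 47, 16, 18, 35, 32, 36, 11, 5, 13, 22, 10, 26, 44, 20, 52, 29, 40, 45, 58, 21, 31, 57, 42, 3, 55, 25, 6, 51, 50, 12, 43, 41, 24, 27, 23, 48, 54, 46, 37, 49, 33, 15, 39, 7, 30, 19, 14, 1]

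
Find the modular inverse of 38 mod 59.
Since 59 is prime, by Fermat 38^(-1) ≡ 38^{57} ≡ 14 mod 59. Verify: 38 × 14 = 532 ≡ 1 mod 59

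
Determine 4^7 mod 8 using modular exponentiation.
By repeated squaring (mod 8): 4^{1}≡4, 4^{2}≡0, 4^{4}≡0. Then 4^{7} = 4^{4+2+1} ≡ 0 × 0 × 4 ≡ 0 (mod 8)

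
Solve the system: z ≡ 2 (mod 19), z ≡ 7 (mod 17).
M = 19 × 17 = 323. M₁ = 17, y₁ ≡ 9 (mod 19). M₂ = 19, y₂ ≡ 9 (mod 17). z = 2×17×9 + 7×19×9 ≡ 211 (mod 323)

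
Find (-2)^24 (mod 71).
By repeated squaring (mod 71): (-2)^{1}≡69, (-2)^{2}≡4, (-2)^{4}≡16, (-2)^{8}≡43, (-2)^{16}≡3. Then (-2)^{24} = (-2)^{16+8} ≡ 3 × 43 ≡ 58 (mod 71)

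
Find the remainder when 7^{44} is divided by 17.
By Fermat: 7^{16} ≡ 1 (mod 17). 44 = 2×16 + 12. So 7^{44} ≡ 7^{12} ≡ 13 (mod 17)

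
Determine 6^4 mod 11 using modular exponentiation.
6^{4} = 1296 ≡ 9 (mod 11)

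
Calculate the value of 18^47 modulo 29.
Using Fermat: 18^{28} ≡ 1 mod 29. 47 ≡ 19 mod 28. So 18^{47} ≡ 18^{19} ≡ 14 mod 29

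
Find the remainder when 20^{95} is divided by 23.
By Fermat: 20^{22} ≡ 1 (mod 23). 95 = 4×22 + 7. So 20^{95} ≡ 20^{7} ≡ 21 (mod 23)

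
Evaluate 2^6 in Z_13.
By repeated squaring mod 13: 2^{1}≡2, 2^{2}≡4, 2^{4}≡3. Then 2^{6} = 2^{4+2} ≡ 3 × 4 ≡ 12 mod 13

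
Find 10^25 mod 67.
By repeated squaring mod 67: 10^{1}≡10, 10^{2}≡33, 10^{4}≡17, 10^{8}≡21, 10^{16}≡39. Then 10^{25} = 10^{16+8+1} ≡ 39 × 21 × 10 ≡ 16 mod 67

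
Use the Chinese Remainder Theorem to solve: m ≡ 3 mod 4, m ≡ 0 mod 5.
M = 4 × 5 = 20. M₁ = 5, y₁ ≡ 1 mod 4. M₂ = 4, y₂ ≡ 4 mod 5. m = 3×5×1 + 0×4×4 ≡ 15 mod 20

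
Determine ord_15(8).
Powers of 8 mod 15: 8^1≡8, 8^2≡4, 8^3≡2, 8^4≡1. So the order of 8 is 4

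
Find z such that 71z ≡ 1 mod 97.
Since 97 is prime, by Fermat 71^(-1) ≡ 71^{95} ≡ 41 mod 97. Verify: 71 × 41 = 2911 ≡ 1 mod 97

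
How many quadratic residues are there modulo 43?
The squaring map on Z_43* is 2-to-1, so there are (42)/2 = 21 QRs.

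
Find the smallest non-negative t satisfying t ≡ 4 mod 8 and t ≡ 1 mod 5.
M = 8 × 5 = 40. M₁ = 5, y₁ ≡ 5 mod 8. M₂ = 8, y₂ ≡ 2 mod 5. t = 4×5×5 + 1×8×2 ≡ 36 mod 40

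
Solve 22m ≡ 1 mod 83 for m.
Since 83 is prime, by Fermat 22^(-1) ≡ 22^{81} ≡ 34 mod 83. Verify: 22 × 34 = 748 ≡ 1 mod 83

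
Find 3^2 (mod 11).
3^{2} = 9 ≡ 9 (mod 11)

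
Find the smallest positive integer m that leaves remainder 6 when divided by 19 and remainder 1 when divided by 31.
M = 19 × 31 = 589. M₁ = 31, y₁ ≡ 8 (mod 19). M₂ = 19, y₂ ≡ 18 (mod 31). m = 6×31×8 + 1×19×18 ≡ 63 (mod 589)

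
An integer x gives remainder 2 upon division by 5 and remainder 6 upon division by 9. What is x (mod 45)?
M = 5 × 9 = 45. M₁ = 9, y₁ ≡ 4 (mod 5). M₂ = 5, y₂ ≡ 2 (mod 9). x = 2×9×4 + 6×5×2 ≡ 42 (mod 45)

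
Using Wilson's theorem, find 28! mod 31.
(30)! = (28)! × (29) × (30) ≡ -1 mod 31. So (28)! ≡ -1 × [(30)(29)]^(-1) ≡ 15 mod 31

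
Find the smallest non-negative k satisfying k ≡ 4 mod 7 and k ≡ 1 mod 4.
M = 7 × 4 = 28. M₁ = 4, y₁ ≡ 2 mod 7. M₂ = 7, y₂ ≡ 3 mod 4. k = 4×4×2 + 1×7×3 ≡ 25 mod 28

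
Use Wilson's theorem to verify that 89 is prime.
(88)! mod 89 = 88. Since this equals -1 (mod 89), Wilson confirms 89 is prime.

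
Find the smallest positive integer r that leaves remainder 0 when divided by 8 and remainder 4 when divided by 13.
M = 8 × 13 = 104. M₁ = 13, y₁ ≡ 5 (mod 8). M₂ = 8, y₂ ≡ 5 (mod 13). r = 0×13×5 + 4×8×5 ≡ 56 (mod 104)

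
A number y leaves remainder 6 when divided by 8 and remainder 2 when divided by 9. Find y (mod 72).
M = 8 × 9 = 72. M₁ = 9, y₁ ≡ 1 (mod 8). M₂ = 8, y₂ ≡ 8 (mod 9). y = 6×9×1 + 2×8×8 ≡ 38 (mod 72)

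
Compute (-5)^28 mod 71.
By repeated squaring mod 71: (-5)^{1}≡66, (-5)^{2}≡25, (-5)^{4}≡57, (-5)^{8}≡54, (-5)^{16}≡5. Then (-5)^{28} = (-5)^{16+8+4} ≡ 5 × 54 × 57 ≡ 54 mod 71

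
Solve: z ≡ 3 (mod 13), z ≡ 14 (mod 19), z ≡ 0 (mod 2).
M = 13 × 19 × 2 = 494. M₁ = 38, y₁ ≡ 12 (mod 13). M₂ = 26, y₂ ≡ 11 (mod 19). M₃ = 247, y₃ ≡ 1 (mod 2). z = 3×38×12 + 14×26×11 + 0×247×1 ≡ 432 (mod 494)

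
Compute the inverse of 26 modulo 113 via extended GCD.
Extended GCD: 26(-13) + 113(3) = 1. So 26^(-1) ≡ -13 ≡ 100 mod 113. Verify: 26 × 100 = 2600 ≡ 1 mod 113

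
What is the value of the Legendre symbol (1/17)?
(1/17) = 1^{8} mod 17 = 1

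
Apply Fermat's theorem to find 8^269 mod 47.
By Fermat: 8^{46} ≡ 1 mod 47. 269 ≡ 39 mod 46. So 8^{269} ≡ 8^{39} ≡ 4 mod 47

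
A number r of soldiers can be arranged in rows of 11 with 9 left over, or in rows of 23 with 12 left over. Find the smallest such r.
M = 11 × 23 = 253. M₁ = 23, y₁ ≡ 1 mod 11. M₂ = 11, y₂ ≡ 21 mod 23. r = 9×23×1 + 12×11×21 ≡ 196 mod 253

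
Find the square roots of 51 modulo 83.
The square roots of 51 mod 83 are 36 and 47. Verify: 36² = 1296 ≡ 51 mod 83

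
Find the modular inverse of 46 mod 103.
Since 103 is prime, by Fermat 46^(-1) ≡ 46^{101} ≡ 56 mod 103. Verify: 46 × 56 = 2576 ≡ 1 mod 103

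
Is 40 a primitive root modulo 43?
40^{21} ≡ 1 (mod 43) and 21 < 42, so ord_43(40) = 21 ≠ 42 and 40 is not a primitive root.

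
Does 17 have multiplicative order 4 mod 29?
Powers of 17 mod 29: 17^1≡17, 17^2≡28, 17^3≡12, 17^4≡1. First k with 17^k≡1 is k=4. Yes, ord_29(17) = 4.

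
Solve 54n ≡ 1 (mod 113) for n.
Since 113 is prime, by Fermat 54^(-1) ≡ 54^{111} ≡ 90 (mod 113). Verify: 54 × 90 = 4860 ≡ 1 (mod 113)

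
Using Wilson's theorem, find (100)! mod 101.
By Wilson's theorem, (100)! ≡ -1 ≡ 100 mod 101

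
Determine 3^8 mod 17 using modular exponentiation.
By repeated squaring mod 17: 3^{1}≡3, 3^{2}≡9, 3^{4}≡13, 3^{8}≡16. So 3^{8} ≡ 16 mod 17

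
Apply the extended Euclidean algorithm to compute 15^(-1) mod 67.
Extended GCD: 15(9) + 67(-2) = 1. So 15^(-1) ≡ 9 mod 67. Verify: 15 × 9 = 135 ≡ 1 mod 67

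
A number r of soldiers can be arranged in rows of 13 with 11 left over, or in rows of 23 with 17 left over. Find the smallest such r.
M = 13 × 23 = 299. M₁ = 23, y₁ ≡ 4 mod 13. M₂ = 13, y₂ ≡ 16 mod 23. r = 11×23×4 + 17×13×16 ≡ 63 mod 299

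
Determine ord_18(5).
Powers of 5 mod 18: 5^1≡5, 5^2≡7, 5^3≡17, 5^4≡13, 5^5≡11, 5^6≡1. So the order of 5 is 6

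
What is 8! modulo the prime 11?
(10)! = (8)! × (9) × (10) ≡ -1 mod 11. So (8)! ≡ -1 × [(10)(9)]^(-1) ≡ 5 mod 11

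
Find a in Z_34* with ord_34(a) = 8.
9 has order 8 mod 34 since 9^{8} ≡ 1 (mod 34) and no smaller power works.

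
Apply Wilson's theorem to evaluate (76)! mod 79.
(78)! = (76)! × (77) × (78) ≡ -1 mod 79. So (76)! ≡ -1 × [(78)(77)]^(-1) ≡ 39 mod 79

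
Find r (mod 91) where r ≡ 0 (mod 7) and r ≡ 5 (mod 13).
M = 7 × 13 = 91. M₁ = 13, y₁ ≡ 6 (mod 7). M₂ = 7, y₂ ≡ 2 (mod 13). r = 0×13×6 + 5×7×2 ≡ 70 (mod 91)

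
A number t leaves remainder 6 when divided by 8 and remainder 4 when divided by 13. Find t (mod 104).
M = 8 × 13 = 104. M₁ = 13, y₁ ≡ 5 (mod 8). M₂ = 8, y₂ ≡ 5 (mod 13). t = 6×13×5 + 4×8×5 ≡ 30 (mod 104)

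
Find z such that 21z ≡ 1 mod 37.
Since 37 is prime, by Fermat 21^(-1) ≡ 21^{35} ≡ 30 mod 37. Verify: 21 × 30 = 630 ≡ 1 mod 37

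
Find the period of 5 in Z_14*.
Powers of 5 mod 14: 5^1≡5, 5^2≡11, 5^3≡13, 5^4≡9, 5^5≡3, 5^6≡1. ord_14(5) = 6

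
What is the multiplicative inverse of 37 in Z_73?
Since 73 is prime, by Fermat 37^(-1) ≡ 37^{71} ≡ 2 mod 73. Verify: 37 × 2 = 74 ≡ 1 mod 73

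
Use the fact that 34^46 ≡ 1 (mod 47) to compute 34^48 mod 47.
By Fermat: 34^{46} ≡ 1 (mod 47). So 34^{48} = 34^{46} · 34^{2} ≡ 34^{2} ≡ 28 (mod 47)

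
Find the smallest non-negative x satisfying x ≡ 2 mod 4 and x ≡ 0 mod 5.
M = 4 × 5 = 20. M₁ = 5, y₁ ≡ 1 mod 4. M₂ = 4, y₂ ≡ 4 mod 5. x = 2×5×1 + 0×4×4 ≡ 10 mod 20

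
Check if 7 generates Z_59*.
7^{29} ≡ 1 (mod 59) and 29 < 58, so ord_59(7) = 29 ≠ 58 and 7 is not a primitive root.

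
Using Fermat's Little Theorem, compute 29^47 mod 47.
By Fermat: 29^{46} ≡ 1 (mod 47). So 29^{47} = 29^{46} · 29^{1} ≡ 29^{1} ≡ 29 (mod 47)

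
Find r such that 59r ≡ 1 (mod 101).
Since 101 is prime, by Fermat 59^(-1) ≡ 59^{99} ≡ 12 (mod 101). Verify: 59 × 12 = 708 ≡ 1 (mod 101)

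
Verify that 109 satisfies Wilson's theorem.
(108)! mod 109 = 108. Since this equals -1 mod 109, Wilson confirms 109 is prime.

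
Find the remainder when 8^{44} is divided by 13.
By Fermat: 8^{12} ≡ 1 (mod 13). 44 = 3×12 + 8. So 8^{44} ≡ 8^{8} ≡ 1 (mod 13)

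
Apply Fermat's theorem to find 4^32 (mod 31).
By Fermat: 4^{30} ≡ 1 (mod 31). So 4^{32} = 4^{30} · 4^{2} ≡ 4^{2} ≡ 16 (mod 31)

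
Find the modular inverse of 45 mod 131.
Since 131 is prime, by Fermat 45^(-1) ≡ 45^{129} ≡ 99 (mod 131). Verify: 45 × 99 = 4455 ≡ 1 (mod 131)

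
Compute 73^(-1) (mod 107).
Since 107 is prime, by Fermat 73^(-1) ≡ 73^{105} ≡ 22 (mod 107). Verify: 73 × 22 = 1606 ≡ 1 (mod 107)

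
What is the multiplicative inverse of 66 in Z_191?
Since 191 is prime, by Fermat 66^(-1) ≡ 66^{189} ≡ 55 (mod 191). Verify: 66 × 55 = 3630 ≡ 1 (mod 191)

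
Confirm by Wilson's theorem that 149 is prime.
(148)! mod 149 = 148. Since this equals -1 mod 149, Wilson confirms 149 is prime.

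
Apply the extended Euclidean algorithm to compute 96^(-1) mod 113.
Extended GCD: 96(-20) + 113(17) = 1. So 96^(-1) ≡ -20 ≡ 93 mod 113. Verify: 96 × 93 = 8928 ≡ 1 mod 113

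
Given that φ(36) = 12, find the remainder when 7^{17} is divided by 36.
By Euler: 7^{12} ≡ 1 mod 36 since gcd(7, 36) = 1. 17 = 1×12 + 5. So 7^{17} ≡ 7^{5} ≡ 31 mod 36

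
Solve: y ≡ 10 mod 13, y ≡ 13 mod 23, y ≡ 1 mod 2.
M = 13 × 23 × 2 = 598. M₁ = 46, y₁ ≡ 2 mod 13. M₂ = 26, y₂ ≡ 8 mod 23. M₃ = 299, y₃ ≡ 1 mod 2. y = 10×46×2 + 13×26×8 + 1×299×1 ≡ 335 mod 598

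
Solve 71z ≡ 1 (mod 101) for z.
Since 101 is prime, by Fermat 71^(-1) ≡ 71^{99} ≡ 37 (mod 101). Verify: 71 × 37 = 2627 ≡ 1 (mod 101)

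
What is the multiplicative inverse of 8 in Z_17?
Since 17 is prime, by Fermat 8^(-1) ≡ 8^{15} ≡ 15 mod 17. Verify: 8 × 15 = 120 ≡ 1 mod 17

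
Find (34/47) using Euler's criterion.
(34/47) = 34^{23} mod 47 = 1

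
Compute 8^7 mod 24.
By repeated squaring (mod 24): 8^{1}≡8, 8^{2}≡16, 8^{4}≡16. Then 8^{7} = 8^{4+2+1} ≡ 16 × 16 × 8 ≡ 8 (mod 24)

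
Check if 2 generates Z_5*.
ord_5(2) divides 4. For each prime q|4: 2^{2}≡4, none ≡ 1. So 2 has order 4 and is a primitive root mod 5.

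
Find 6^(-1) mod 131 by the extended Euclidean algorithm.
Extended GCD: 6(22) + 131(-1) = 1. So 6^(-1) ≡ 22 mod 131. Verify: 6 × 22 = 132 ≡ 1 mod 131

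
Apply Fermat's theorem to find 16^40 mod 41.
By Fermat's Little Theorem, 16^{40} ≡ 1 mod 41 since 41 is prime and gcd(16, 41) = 1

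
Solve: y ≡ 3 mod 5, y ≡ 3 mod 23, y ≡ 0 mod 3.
M = 5 × 23 × 3 = 345. M₁ = 69, y₁ ≡ 4 mod 5. M₂ = 15, y₂ ≡ 20 mod 23. M₃ = 115, y₃ ≡ 1 mod 3. y = 3×69×4 + 3×15×20 + 0×115×1 ≡ 3 mod 345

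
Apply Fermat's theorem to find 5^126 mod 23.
By Fermat: 5^{22} ≡ 1 mod 23. 126 = 5×22 + 16. So 5^{126} ≡ 5^{16} ≡ 3 mod 23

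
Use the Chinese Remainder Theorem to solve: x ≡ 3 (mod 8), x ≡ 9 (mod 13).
M = 8 × 13 = 104. M₁ = 13, y₁ ≡ 5 (mod 8). M₂ = 8, y₂ ≡ 5 (mod 13). x = 3×13×5 + 9×8×5 ≡ 35 (mod 104)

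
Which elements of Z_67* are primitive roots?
There are φ(66) = 20 primitive roots mod 67: {2, 7, 11, 12, 13, 18, 20, 28, 31, 32, 34, 41, 44, 46, 48, 50, 51, 57, 61, 63}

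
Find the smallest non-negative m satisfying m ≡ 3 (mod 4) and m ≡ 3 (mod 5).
M = 4 × 5 = 20. M₁ = 5, y₁ ≡ 1 (mod 4). M₂ = 4, y₂ ≡ 4 (mod 5). m = 3×5×1 + 3×4×4 ≡ 3 (mod 20)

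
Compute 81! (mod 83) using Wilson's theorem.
(82)! = (81)! × (82) ≡ -1 (mod 83). So (81)! ≡ -1 × (82)^(-1) ≡ (-1)×(-1) = 1 (mod 83)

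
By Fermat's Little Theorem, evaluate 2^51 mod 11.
By Fermat: 2^{10} ≡ 1 mod 11. 51 = 5×10 + 1. So 2^{51} ≡ 2^{1} ≡ 2 mod 11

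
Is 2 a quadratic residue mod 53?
By Euler's criterion: 2^{26} ≡ 52 mod 53. Since this equals -1 (≡ 52), 2 is not a QR.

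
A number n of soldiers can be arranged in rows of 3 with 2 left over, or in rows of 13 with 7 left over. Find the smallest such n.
M = 3 × 13 = 39. M₁ = 13, y₁ ≡ 1 mod 3. M₂ = 3, y₂ ≡ 9 mod 13. n = 2×13×1 + 7×3×9 ≡ 20 mod 39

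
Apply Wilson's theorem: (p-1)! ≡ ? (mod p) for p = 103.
By Wilson's theorem, (102)! ≡ -1 ≡ 102 (mod 103)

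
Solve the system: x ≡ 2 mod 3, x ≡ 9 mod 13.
M = 3 × 13 = 39. M₁ = 13, y₁ ≡ 1 mod 3. M₂ = 3, y₂ ≡ 9 mod 13. x = 2×13×1 + 9×3×9 ≡ 35 mod 39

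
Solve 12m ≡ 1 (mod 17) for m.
Since 17 is prime, by Fermat 12^(-1) ≡ 12^{15} ≡ 10 (mod 17). Verify: 12 × 10 = 120 ≡ 1 (mod 17)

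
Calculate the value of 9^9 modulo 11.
By repeated squaring (mod 11): 9^{1}≡9, 9^{2}≡4, 9^{4}≡5, 9^{8}≡3. Then 9^{9} = 9^{8+1} ≡ 3 × 9 ≡ 5 (mod 11)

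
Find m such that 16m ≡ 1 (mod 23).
Since 23 is prime, by Fermat 16^(-1) ≡ 16^{21} ≡ 13 (mod 23). Verify: 16 × 13 = 208 ≡ 1 (mod 23)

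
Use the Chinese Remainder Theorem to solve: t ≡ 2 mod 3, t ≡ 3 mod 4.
M = 3 × 4 = 12. M₁ = 4, y₁ ≡ 1 mod 3. M₂ = 3, y₂ ≡ 3 mod 4. t = 2×4×1 + 3×3×3 ≡ 11 mod 12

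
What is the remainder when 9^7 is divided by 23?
By repeated squaring (mod 23): 9^{1}≡9, 9^{2}≡12, 9^{4}≡6. Then 9^{7} = 9^{4+2+1} ≡ 6 × 12 × 9 ≡ 4 (mod 23)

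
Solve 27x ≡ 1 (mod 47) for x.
Since 47 is prime, by Fermat 27^(-1) ≡ 27^{45} ≡ 7 (mod 47). Verify: 27 × 7 = 189 ≡ 1 (mod 47)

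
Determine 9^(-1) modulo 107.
Since 107 is prime, by Fermat 9^(-1) ≡ 9^{105} ≡ 12 mod 107. Verify: 9 × 12 = 108 ≡ 1 mod 107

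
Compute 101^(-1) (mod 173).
Since 173 is prime, by Fermat 101^(-1) ≡ 101^{171} ≡ 12 (mod 173). Verify: 101 × 12 = 1212 ≡ 1 (mod 173)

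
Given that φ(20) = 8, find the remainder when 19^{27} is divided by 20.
By Euler: 19^{8} ≡ 1 mod 20 since gcd(19, 20) = 1. 27 = 3×8 + 3. So 19^{27} ≡ 19^{3} ≡ 19 mod 20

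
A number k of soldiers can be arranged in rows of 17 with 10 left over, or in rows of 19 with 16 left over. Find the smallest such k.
M = 17 × 19 = 323. M₁ = 19, y₁ ≡ 9 (mod 17). M₂ = 17, y₂ ≡ 9 (mod 19). k = 10×19×9 + 16×17×9 ≡ 282 (mod 323)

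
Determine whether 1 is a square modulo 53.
By Euler's criterion: 1^{26} ≡ 1 (mod 53). Since this equals 1, 1 is a QR.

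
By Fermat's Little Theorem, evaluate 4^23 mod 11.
By Fermat: 4^{10} ≡ 1 (mod 11). 23 = 2×10 + 3. So 4^{23} ≡ 4^{3} ≡ 9 (mod 11)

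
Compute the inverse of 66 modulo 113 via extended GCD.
Extended GCD: 66(12) + 113(-7) = 1. So 66^(-1) ≡ 12 mod 113. Verify: 66 × 12 = 792 ≡ 1 mod 113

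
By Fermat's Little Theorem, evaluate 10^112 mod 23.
By Fermat: 10^{22} ≡ 1 (mod 23). 112 = 5×22 + 2. So 10^{112} ≡ 10^{2} ≡ 8 (mod 23)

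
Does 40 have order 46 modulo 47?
ord_47(40) divides 46. For each prime q|46: 40^{23}≡46, 40^{2}≡2, none ≡ 1. So 40 has order 46 and is a primitive root mod 47.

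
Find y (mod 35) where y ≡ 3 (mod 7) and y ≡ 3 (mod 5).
M = 7 × 5 = 35. M₁ = 5, y₁ ≡ 3 (mod 7). M₂ = 7, y₂ ≡ 3 (mod 5). y = 3×5×3 + 3×7×3 ≡ 3 (mod 35)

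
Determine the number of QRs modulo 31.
For prime 31, there are (p-1)/2 = (31-1)/2 = 15 quadratic residues (excluding 0).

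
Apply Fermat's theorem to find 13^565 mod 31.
By Fermat: 13^{30} ≡ 1 mod 31. 565 ≡ 25 mod 30. So 13^{565} ≡ 13^{25} ≡ 26 mod 31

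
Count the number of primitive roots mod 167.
There are φ(167-1) = φ(166) = 82 primitive roots modulo 167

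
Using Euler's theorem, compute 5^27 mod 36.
By Euler: 5^{12} ≡ 1 mod 36 since gcd(5, 36) = 1. 27 = 2×12 + 3. So 5^{27} ≡ 5^{3} ≡ 17 mod 36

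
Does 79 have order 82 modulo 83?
ord_83(79) divides 82. For each prime q|82: 79^{41}≡82, 79^{2}≡16, none ≡ 1. So 79 has order 82 and is a primitive root mod 83.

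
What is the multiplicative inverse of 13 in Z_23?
Since 23 is prime, by Fermat 13^(-1) ≡ 13^{21} ≡ 16 mod 23. Verify: 13 × 16 = 208 ≡ 1 mod 23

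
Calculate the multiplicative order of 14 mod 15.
Powers of 14 mod 15: 14^1≡14, 14^2≡1. So the order of 14 is 2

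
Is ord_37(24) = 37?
Powers of 24 mod 37: 24^1≡24, 24^2≡21, 24^3≡23, 24^4≡34, 24^5≡2, 24^6≡11, 24^7≡5, 24^8≡9, 24^9≡31, 24^10≡4, 24^11≡22, 24^12≡10, 24^13≡18, 24^14≡25, 24^15≡8, 24^16≡7, 24^17≡20, 24^18≡36, 24^19≡13, 24^20≡16, 24^21≡14, 24^22≡3, 24^23≡35, 24^24≡26, 24^25≡32, 24^26≡28, 24^27≡6, 24^28≡33, 24^29≡15, 24^30≡27, 24^31≡19, 24^32≡12, 24^33≡29, 24^34≡30, 24^35≡17, 24^36≡1. Already 24^36≡1, so the order is 36 < 37. No, the actual order is 36.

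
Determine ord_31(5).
Powers of 5 mod 31: 5^1≡5, 5^2≡25, 5^3≡1. So the order of 5 is 3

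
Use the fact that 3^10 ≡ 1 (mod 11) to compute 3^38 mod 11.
By Fermat: 3^{10} ≡ 1 (mod 11). 38 = 3×10 + 8. So 3^{38} ≡ 3^{8} ≡ 5 (mod 11)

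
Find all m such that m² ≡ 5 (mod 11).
The square roots of 5 mod 11 are 4 and 7. Verify: 4² = 16 ≡ 5 (mod 11)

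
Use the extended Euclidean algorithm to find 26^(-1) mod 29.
Extended GCD: 26(-10) + 29(9) = 1. So 26^(-1) ≡ -10 ≡ 19 mod 29. Verify: 26 × 19 = 494 ≡ 1 mod 29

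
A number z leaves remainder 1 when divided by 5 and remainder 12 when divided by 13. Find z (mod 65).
M = 5 × 13 = 65. M₁ = 13, y₁ ≡ 2 (mod 5). M₂ = 5, y₂ ≡ 8 (mod 13). z = 1×13×2 + 12×5×8 ≡ 51 (mod 65)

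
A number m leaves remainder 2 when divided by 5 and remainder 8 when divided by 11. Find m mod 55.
M = 5 × 11 = 55. M₁ = 11, y₁ ≡ 1 mod 5. M₂ = 5, y₂ ≡ 9 mod 11. m = 2×11×1 + 8×5×9 ≡ 52 mod 55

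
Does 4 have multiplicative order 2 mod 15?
Powers of 4 mod 15: 4^1≡4, 4^2≡1. First k with 4^k≡1 is k=2. Yes, ord_15(4) = 2.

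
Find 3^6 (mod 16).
By repeated squaring (mod 16): 3^{1}≡3, 3^{2}≡9, 3^{4}≡1. Then 3^{6} = 3^{4+2} ≡ 1 × 9 ≡ 9 (mod 16)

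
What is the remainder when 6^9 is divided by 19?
By repeated squaring mod 19: 6^{1}≡6, 6^{2}≡17, 6^{4}≡4, 6^{8}≡16. Then 6^{9} = 6^{8+1} ≡ 16 × 6 ≡ 1 mod 19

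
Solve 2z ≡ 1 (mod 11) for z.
Since 11 is prime, by Fermat 2^(-1) ≡ 2^{9} ≡ 6 (mod 11). Verify: 2 × 6 = 12 ≡ 1 (mod 11)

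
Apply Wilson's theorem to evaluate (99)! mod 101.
(100)! = (99)! × (100) ≡ -1 (mod 101). So (99)! ≡ -1 × (100)^(-1) ≡ (-1)×(-1) = 1 (mod 101)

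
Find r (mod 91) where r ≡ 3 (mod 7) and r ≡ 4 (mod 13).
M = 7 × 13 = 91. M₁ = 13, y₁ ≡ 6 (mod 7). M₂ = 7, y₂ ≡ 2 (mod 13). r = 3×13×6 + 4×7×2 ≡ 17 (mod 91)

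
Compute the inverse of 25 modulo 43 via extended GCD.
Extended GCD: 25(-12) + 43(7) = 1. So 25^(-1) ≡ -12 ≡ 31 (mod 43). Verify: 25 × 31 = 775 ≡ 1 (mod 43)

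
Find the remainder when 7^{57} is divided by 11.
By Fermat: 7^{10} ≡ 1 (mod 11). 57 = 5×10 + 7. So 7^{57} ≡ 7^{7} ≡ 6 (mod 11)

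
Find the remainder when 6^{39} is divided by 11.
By Fermat: 6^{10} ≡ 1 (mod 11). 39 = 3×10 + 9. So 6^{39} ≡ 6^{9} ≡ 2 (mod 11)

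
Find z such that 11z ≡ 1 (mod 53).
Since 53 is prime, by Fermat 11^(-1) ≡ 11^{51} ≡ 29 (mod 53). Verify: 11 × 29 = 319 ≡ 1 (mod 53)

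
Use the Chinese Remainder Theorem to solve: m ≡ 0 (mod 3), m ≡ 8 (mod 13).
M = 3 × 13 = 39. M₁ = 13, y₁ ≡ 1 (mod 3). M₂ = 3, y₂ ≡ 9 (mod 13). m = 0×13×1 + 8×3×9 ≡ 21 (mod 39)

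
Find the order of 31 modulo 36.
Powers of 31 mod 36: 31^1≡31, 31^2≡25, 31^3≡19, 31^4≡13, 31^5≡7, 31^6≡1. So the order of 31 is 6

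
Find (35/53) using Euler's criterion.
(35/53) = 35^{26} mod 53 = -1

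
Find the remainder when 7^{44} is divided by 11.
By Fermat: 7^{10} ≡ 1 mod 11. 44 = 4×10 + 4. So 7^{44} ≡ 7^{4} ≡ 3 mod 11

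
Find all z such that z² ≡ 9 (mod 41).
The square roots of 9 mod 41 are 38 and 3. Verify: 38² = 1444 ≡ 9 (mod 41)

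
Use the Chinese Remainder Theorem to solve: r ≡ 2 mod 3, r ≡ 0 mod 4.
M = 3 × 4 = 12. M₁ = 4, y₁ ≡ 1 mod 3. M₂ = 3, y₂ ≡ 3 mod 4. r = 2×4×1 + 0×3×3 ≡ 8 mod 12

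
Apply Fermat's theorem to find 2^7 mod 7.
By Fermat: 2^{6} ≡ 1 mod 7. So 2^{7} = 2^{6} · 2^{1} ≡ 2^{1} ≡ 2 mod 7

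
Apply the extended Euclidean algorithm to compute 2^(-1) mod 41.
Extended GCD: 2(-20) + 41(1) = 1. So 2^(-1) ≡ -20 ≡ 21 mod 41. Verify: 2 × 21 = 42 ≡ 1 mod 41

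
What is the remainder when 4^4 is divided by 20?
4^{4} = 256 ≡ 16 (mod 20)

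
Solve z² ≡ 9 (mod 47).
The square roots of 9 mod 47 are 3 and 44. Verify: 3² = 9 ≡ 9 (mod 47)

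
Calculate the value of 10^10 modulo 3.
Using Fermat: 10^{2} ≡ 1 (mod 3). 10 ≡ 0 (mod 2). So 10^{10} ≡ 10^{0} ≡ 1 (mod 3)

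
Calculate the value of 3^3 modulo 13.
3^{3} = 27 ≡ 1 (mod 13)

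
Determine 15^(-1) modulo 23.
Since 23 is prime, by Fermat 15^(-1) ≡ 15^{21} ≡ 20 (mod 23). Verify: 15 × 20 = 300 ≡ 1 (mod 23)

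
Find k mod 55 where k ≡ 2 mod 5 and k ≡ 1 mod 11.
M = 5 × 11 = 55. M₁ = 11, y₁ ≡ 1 mod 5. M₂ = 5, y₂ ≡ 9 mod 11. k = 2×11×1 + 1×5×9 ≡ 12 mod 55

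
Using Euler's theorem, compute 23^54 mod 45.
By Euler: 23^{24} ≡ 1 mod 45 since gcd(23, 45) = 1. 54 = 2×24 + 6. So 23^{54} ≡ 23^{6} ≡ 19 mod 45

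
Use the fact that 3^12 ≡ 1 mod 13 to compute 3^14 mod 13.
By Fermat: 3^{12} ≡ 1 mod 13. So 3^{14} = 3^{12} · 3^{2} ≡ 3^{2} ≡ 9 mod 13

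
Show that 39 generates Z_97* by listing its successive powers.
39^1, 39^2, ..., 39^{96} mod 97: [39, 66, 52, 88, 37, 85, 17, 81, 55, 11, 41, 47, 87, 95, 19, 62, 90, 18, 23, 24, 63, 32, 84, 75, 15, 3, 20, 4, 59, 70, 14, 61, 51, 49, 68, 33, 26, 44, 67, 91, 57, 89, 76, 54, 69, 72, 92, 96, 58, 31, 45, 9, 60, 12, 80, 16, 42, 86, 56, 50, 10, 2, 78, 35, 7, 79, 74, 73, 34, 65, 13, 22, 82, 94, 77, 93, 38, 27, 83, 36, 46, 48, 29, 64, 71, 53, 30, 6, 40, 8, 21, 43, 28, 25, 5, 1]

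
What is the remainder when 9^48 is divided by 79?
By repeated squaring (mod 79): 9^{1}≡9, 9^{2}≡2, 9^{4}≡4, 9^{8}≡16, 9^{16}≡19, 9^{32}≡45. Then 9^{48} = 9^{32+16} ≡ 45 × 19 ≡ 65 (mod 79)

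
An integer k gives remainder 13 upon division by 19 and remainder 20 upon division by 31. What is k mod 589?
M = 19 × 31 = 589. M₁ = 31, y₁ ≡ 8 mod 19. M₂ = 19, y₂ ≡ 18 mod 31. k = 13×31×8 + 20×19×18 ≡ 51 mod 589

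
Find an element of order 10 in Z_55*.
4 has order 10 mod 55 since 4^{10} ≡ 1 mod 55 and no smaller power works.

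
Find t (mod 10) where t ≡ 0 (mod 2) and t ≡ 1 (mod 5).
M = 2 × 5 = 10. M₁ = 5, y₁ ≡ 1 (mod 2). M₂ = 2, y₂ ≡ 3 (mod 5). t = 0×5×1 + 1×2×3 ≡ 6 (mod 10)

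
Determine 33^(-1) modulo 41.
Since 41 is prime, by Fermat 33^(-1) ≡ 33^{39} ≡ 5 (mod 41). Verify: 33 × 5 = 165 ≡ 1 (mod 41)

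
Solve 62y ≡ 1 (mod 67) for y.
Since 67 is prime, by Fermat 62^(-1) ≡ 62^{65} ≡ 40 (mod 67). Verify: 62 × 40 = 2480 ≡ 1 (mod 67)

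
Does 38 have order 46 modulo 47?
ord_47(38) divides 46. For each prime q|46: 38^{23}≡46, 38^{2}≡34, none ≡ 1. So 38 has order 46 and is a primitive root mod 47.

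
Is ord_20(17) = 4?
Powers of 17 mod 20: 17^1≡17, 17^2≡9, 17^3≡13, 17^4≡1. First k with 17^k≡1 is k=4. Yes, ord_20(17) = 4.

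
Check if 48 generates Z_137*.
ord_137(48) divides 136. For each prime q|136: 48^{68}≡136, 48^{8}≡38, none ≡ 1. So 48 has order 136 and is a primitive root mod 137.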